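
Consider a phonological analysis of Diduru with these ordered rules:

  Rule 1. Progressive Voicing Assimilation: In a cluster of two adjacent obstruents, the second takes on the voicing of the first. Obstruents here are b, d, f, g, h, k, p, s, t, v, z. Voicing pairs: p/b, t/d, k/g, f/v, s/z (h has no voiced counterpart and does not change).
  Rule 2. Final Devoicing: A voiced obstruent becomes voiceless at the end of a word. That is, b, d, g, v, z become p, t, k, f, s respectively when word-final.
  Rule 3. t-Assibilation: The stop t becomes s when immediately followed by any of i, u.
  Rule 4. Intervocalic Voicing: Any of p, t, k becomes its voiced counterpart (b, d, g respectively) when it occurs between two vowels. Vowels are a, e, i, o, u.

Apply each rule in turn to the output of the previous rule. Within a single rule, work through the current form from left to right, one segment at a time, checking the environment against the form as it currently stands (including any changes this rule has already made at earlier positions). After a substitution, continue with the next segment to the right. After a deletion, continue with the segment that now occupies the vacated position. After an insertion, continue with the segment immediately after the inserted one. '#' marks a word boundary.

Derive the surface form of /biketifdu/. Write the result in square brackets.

[bigesifsu]

Rule 1 Progressive Voicing Assimilation: [biketifdu] → [biketiftu]
Rule 2 Final Devoicing: no change — [biketiftu]
Rule 3 t-Assibilation: [biketiftu] → [bikesifsu]
Rule 4 Intervocalic Voicing: [bikesifsu] → [bigesifsu]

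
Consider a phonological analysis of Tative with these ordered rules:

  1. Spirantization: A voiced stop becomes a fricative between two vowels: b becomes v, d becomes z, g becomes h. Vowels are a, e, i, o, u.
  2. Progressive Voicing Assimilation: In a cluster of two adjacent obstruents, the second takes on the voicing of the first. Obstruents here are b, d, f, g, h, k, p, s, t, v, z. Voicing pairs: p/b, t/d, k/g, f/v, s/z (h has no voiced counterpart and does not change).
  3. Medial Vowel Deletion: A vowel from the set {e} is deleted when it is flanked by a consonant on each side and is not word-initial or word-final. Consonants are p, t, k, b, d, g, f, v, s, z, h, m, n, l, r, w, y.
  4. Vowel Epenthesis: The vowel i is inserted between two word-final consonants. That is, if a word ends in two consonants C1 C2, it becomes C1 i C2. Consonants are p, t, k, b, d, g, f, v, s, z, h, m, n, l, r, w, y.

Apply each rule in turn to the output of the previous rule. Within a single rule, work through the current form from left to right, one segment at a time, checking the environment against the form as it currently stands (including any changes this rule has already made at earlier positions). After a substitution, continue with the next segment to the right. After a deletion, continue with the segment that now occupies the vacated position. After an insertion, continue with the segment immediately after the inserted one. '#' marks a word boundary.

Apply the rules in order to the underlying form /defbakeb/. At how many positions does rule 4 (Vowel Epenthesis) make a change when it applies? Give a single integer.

1

1 Spirantization: no change — [defbakeb]
2 Progressive Voicing Assimilation: [defbakeb] → [defpakeb]
3 Medial Vowel Deletion: [defpakeb] → [dfpakb]
4 Vowel Epenthesis: [dfpakb] → [dfpakib]
Rule 4 changed 1 position(s).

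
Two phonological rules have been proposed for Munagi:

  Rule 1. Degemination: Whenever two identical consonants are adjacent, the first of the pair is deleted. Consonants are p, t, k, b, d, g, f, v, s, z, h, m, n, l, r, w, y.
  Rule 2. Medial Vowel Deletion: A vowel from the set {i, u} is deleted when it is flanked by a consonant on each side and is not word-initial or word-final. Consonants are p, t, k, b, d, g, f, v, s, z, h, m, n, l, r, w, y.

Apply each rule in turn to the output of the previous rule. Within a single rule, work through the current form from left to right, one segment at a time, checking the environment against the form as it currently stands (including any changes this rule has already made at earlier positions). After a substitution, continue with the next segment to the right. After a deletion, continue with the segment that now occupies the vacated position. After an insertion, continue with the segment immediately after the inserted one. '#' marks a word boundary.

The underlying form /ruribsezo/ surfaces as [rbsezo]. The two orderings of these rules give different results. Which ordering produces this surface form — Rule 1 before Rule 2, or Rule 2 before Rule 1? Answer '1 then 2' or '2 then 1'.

Order 1 then 2:
  1 Degemination: no change — [ruribsezo]
  2 Medial Vowel Deletion: [ruribsezo] → [rrbsezo]
  result: [rrbsezo]
Order 2 then 1:
  2 Medial Vowel Deletion: [ruribsezo] → [rrbsezo]
  1 Degemination: [rrbsezo] → [rbsezo]
  result: [rbsezo]

2 then 1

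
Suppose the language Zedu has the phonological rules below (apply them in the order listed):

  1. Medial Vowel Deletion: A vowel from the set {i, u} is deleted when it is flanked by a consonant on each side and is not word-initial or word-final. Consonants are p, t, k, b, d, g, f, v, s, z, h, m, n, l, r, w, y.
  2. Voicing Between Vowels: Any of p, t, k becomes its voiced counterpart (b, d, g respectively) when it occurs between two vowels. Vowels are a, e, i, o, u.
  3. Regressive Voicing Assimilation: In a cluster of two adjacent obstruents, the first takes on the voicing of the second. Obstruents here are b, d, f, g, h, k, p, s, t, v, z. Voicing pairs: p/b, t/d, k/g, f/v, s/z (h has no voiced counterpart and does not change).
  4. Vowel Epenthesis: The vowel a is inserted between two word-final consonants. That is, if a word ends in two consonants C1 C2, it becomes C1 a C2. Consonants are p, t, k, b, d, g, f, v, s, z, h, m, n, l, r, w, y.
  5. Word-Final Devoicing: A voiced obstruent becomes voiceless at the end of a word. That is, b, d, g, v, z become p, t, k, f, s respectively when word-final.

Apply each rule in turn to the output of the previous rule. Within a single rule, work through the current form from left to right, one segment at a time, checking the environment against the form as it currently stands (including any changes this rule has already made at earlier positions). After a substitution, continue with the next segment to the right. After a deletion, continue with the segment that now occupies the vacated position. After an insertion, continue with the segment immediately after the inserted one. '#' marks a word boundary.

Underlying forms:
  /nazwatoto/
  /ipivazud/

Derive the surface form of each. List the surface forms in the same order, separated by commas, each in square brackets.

[nazwadodo], [ibvazat]

/nazwatoto/:
  1 Medial Vowel Deletion: no change — [nazwatoto]
  2 Voicing Between Vowels: [nazwatoto] → [nazwadodo]
  3 Regressive Voicing Assimilation: no change — [nazwadodo]
  4 Vowel Epenthesis: no change — [nazwadodo]
  5 Word-Final Devoicing: no change — [nazwadodo]
/ipivazud/:
  1 Medial Vowel Deletion: [ipivazud] → [ipvazd]
  2 Voicing Between Vowels: no change — [ipvazd]
  3 Regressive Voicing Assimilation: [ipvazd] → [ibvazd]
  4 Vowel Epenthesis: [ibvazd] → [ibvazad]
  5 Word-Final Devoicing: [ibvazad] → [ibvazat]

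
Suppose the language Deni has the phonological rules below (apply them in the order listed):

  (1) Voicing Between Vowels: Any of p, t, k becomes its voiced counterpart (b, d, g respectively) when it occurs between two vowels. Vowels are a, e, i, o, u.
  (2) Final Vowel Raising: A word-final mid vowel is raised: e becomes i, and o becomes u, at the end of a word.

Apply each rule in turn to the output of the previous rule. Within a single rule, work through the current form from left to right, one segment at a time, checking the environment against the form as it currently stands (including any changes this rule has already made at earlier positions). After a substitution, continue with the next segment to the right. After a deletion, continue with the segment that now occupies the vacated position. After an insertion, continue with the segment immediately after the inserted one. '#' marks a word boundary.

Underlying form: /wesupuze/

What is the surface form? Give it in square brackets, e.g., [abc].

(1) Voicing Between Vowels: [wesupuze] → [wesubuze]
(2) Final Vowel Raising: [wesubuze] → [wesubuzi]

[wesubuzi]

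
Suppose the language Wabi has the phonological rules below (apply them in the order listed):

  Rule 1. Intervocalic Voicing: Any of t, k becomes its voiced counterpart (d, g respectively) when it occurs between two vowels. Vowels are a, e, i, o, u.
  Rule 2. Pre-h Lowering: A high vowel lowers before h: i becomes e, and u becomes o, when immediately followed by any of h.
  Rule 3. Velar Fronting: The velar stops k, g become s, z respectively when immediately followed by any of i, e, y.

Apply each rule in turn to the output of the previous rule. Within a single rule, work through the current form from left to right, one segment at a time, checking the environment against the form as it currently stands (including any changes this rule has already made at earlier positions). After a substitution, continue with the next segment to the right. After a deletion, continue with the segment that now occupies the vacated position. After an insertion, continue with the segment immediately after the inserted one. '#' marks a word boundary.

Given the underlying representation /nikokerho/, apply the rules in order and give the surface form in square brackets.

[nigozerho]

Rule 1 Intervocalic Voicing: [nikokerho] → [nigogerho]
Rule 2 Pre-h Lowering: no change — [nigogerho]
Rule 3 Velar Fronting: [nigogerho] → [nigozerho]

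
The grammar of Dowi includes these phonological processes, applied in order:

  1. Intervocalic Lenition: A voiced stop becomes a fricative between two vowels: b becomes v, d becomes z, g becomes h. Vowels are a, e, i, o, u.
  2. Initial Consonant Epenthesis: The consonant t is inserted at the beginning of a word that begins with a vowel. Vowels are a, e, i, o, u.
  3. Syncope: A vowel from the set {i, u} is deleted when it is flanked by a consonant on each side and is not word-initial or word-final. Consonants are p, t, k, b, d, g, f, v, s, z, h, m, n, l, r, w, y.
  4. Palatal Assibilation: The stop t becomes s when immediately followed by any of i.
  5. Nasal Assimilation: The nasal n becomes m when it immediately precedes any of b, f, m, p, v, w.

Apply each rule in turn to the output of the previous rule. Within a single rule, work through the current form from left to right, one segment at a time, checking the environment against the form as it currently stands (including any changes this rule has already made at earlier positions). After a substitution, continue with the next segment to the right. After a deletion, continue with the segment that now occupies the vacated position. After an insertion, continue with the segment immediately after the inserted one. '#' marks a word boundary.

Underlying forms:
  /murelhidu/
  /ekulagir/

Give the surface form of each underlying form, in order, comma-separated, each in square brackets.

[mrelhzu], [teklahr]

/murelhidu/:
  1 Intervocalic Lenition: [murelhidu] → [murelhizu]
  2 Initial Consonant Epenthesis: no change — [murelhizu]
  3 Syncope: [murelhizu] → [mrelhzu]
  4 Palatal Assibilation: no change — [mrelhzu]
  5 Nasal Assimilation: no change — [mrelhzu]
/ekulagir/:
  1 Intervocalic Lenition: [ekulagir] → [ekulahir]
  2 Initial Consonant Epenthesis: [ekulahir] → [tekulahir]
  3 Syncope: [tekulahir] → [teklahr]
  4 Palatal Assibilation: no change — [teklahr]
  5 Nasal Assimilation: no change — [teklahr]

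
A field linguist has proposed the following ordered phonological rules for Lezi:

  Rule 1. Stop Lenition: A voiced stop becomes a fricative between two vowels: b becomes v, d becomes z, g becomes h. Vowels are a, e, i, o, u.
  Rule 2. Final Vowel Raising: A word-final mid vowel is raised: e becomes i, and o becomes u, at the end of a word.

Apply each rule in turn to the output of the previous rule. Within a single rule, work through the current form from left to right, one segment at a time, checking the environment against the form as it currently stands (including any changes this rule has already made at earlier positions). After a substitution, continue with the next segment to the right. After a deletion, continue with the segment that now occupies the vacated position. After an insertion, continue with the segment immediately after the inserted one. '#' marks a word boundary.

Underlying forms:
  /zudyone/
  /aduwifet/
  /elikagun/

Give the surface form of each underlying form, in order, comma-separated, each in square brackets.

/zudyone/:
  Rule 1 Stop Lenition: no change — [zudyone]
  Rule 2 Final Vowel Raising: [zudyone] → [zudyoni]
/aduwifet/:
  Rule 1 Stop Lenition: [aduwifet] → [azuwifet]
  Rule 2 Final Vowel Raising: no change — [azuwifet]
/elikagun/:
  Rule 1 Stop Lenition: [elikagun] → [elikahun]
  Rule 2 Final Vowel Raising: no change — [elikahun]

[zudyoni], [azuwifet], [elikahun]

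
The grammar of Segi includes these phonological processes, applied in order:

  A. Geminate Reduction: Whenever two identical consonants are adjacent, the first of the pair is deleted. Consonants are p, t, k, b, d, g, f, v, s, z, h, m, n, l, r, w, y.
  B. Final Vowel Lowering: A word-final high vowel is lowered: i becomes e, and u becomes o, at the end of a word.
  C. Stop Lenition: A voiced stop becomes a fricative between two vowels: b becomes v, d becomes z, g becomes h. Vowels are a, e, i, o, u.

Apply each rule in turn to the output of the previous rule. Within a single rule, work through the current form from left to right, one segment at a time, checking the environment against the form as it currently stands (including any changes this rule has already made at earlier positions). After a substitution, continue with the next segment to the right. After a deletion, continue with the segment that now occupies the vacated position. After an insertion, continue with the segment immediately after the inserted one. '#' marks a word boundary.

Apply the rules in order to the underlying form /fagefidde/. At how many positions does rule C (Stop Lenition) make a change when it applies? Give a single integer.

A Geminate Reduction: [fagefidde] → [fagefide]
B Final Vowel Lowering: no change — [fagefide]
C Stop Lenition: [fagefide] → [fahefize]
Rule C changed 2 position(s).

2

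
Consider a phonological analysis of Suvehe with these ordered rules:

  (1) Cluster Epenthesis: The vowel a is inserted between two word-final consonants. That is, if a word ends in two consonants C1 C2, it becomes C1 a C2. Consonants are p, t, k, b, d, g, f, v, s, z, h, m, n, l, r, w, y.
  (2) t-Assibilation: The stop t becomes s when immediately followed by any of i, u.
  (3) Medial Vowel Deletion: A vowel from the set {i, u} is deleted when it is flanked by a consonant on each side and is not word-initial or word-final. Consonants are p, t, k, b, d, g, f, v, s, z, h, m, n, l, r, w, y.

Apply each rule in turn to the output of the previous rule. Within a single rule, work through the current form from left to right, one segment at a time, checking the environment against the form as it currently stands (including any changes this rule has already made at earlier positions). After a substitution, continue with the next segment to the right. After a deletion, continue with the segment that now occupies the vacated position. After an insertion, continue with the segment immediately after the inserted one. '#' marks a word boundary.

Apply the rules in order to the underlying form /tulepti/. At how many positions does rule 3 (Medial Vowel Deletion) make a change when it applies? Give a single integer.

(1) Cluster Epenthesis: no change — [tulepti]
(2) t-Assibilation: [tulepti] → [sulepsi]
(3) Medial Vowel Deletion: [sulepsi] → [slepsi]
Rule 3 changed 1 position(s).

1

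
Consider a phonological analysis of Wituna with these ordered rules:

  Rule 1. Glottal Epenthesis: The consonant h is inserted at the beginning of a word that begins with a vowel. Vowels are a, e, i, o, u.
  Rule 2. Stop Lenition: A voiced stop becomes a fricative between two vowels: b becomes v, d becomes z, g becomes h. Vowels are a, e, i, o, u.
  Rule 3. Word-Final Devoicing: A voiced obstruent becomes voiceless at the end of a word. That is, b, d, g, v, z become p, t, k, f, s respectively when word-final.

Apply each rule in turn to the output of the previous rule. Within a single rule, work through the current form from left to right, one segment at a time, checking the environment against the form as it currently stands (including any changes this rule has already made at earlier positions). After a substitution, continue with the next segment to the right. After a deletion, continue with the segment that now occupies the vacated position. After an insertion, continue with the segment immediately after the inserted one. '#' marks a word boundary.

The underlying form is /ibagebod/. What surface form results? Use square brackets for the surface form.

[hivahevot]

Rule 1 Glottal Epenthesis: [ibagebod] → [hibagebod]
Rule 2 Stop Lenition: [hibagebod] → [hivahevod]
Rule 3 Word-Final Devoicing: [hivahevod] → [hivahevot]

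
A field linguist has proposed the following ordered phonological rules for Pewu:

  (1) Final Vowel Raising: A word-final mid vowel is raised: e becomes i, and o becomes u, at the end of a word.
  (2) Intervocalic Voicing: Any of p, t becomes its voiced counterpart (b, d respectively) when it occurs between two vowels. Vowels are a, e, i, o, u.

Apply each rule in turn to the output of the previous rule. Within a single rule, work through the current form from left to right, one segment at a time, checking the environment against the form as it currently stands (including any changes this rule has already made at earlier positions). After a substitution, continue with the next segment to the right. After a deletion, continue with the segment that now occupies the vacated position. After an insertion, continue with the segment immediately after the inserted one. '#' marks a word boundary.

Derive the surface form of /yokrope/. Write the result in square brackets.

[yokrobi]

(1) Final Vowel Raising: [yokrope] → [yokropi]
(2) Intervocalic Voicing: [yokropi] → [yokrobi]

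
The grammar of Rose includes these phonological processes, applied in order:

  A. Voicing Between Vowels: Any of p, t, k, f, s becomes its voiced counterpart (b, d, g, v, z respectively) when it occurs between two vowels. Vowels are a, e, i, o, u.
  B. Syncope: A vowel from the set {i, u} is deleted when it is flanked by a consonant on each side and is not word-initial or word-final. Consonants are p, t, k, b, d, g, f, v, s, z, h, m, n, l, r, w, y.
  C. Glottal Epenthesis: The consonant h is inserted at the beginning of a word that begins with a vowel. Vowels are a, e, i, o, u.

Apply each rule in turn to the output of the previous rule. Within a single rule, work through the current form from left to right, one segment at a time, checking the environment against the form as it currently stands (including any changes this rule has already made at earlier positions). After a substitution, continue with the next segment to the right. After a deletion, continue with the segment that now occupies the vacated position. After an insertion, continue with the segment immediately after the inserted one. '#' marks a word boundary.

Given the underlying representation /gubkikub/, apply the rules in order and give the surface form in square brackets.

[gbkgb]

A Voicing Between Vowels: [gubkikub] → [gubkigub]
B Syncope: [gubkigub] → [gbkgb]
C Glottal Epenthesis: no change — [gbkgb]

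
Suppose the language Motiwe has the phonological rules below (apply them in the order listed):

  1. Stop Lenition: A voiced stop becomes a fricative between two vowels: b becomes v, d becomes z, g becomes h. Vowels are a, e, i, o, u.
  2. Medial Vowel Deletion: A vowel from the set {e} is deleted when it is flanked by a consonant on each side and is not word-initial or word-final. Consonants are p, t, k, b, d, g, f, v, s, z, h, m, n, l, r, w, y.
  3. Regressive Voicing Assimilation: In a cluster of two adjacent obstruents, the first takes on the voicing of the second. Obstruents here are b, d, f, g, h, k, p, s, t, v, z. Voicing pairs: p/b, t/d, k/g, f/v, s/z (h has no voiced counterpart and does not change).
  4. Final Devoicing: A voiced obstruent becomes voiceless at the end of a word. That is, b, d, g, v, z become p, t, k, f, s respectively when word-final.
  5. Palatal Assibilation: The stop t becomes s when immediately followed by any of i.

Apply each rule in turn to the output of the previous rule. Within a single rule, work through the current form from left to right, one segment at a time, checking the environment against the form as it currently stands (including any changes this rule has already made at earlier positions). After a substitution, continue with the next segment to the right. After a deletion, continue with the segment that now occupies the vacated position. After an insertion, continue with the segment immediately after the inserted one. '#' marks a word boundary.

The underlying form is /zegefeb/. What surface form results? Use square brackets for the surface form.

1 Stop Lenition: [zegefeb] → [zehefeb]
2 Medial Vowel Deletion: [zehefeb] → [zhfb]
3 Regressive Voicing Assimilation: [zhfb] → [shvb]
4 Final Devoicing: [shvb] → [shvp]
5 Palatal Assibilation: no change — [shvp]

[shvp]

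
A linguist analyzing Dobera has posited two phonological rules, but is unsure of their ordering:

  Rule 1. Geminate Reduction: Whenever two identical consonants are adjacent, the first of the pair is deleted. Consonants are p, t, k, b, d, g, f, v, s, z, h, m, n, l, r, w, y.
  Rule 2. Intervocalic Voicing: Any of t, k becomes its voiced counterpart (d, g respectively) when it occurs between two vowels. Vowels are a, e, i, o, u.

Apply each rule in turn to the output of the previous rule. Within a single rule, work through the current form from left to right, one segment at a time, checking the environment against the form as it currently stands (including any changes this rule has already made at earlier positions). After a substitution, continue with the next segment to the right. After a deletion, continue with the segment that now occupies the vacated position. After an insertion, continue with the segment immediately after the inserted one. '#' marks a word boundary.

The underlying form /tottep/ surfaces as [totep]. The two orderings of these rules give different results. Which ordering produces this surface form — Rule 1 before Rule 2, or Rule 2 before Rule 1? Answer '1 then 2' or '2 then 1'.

2 then 1

Order 1 then 2:
  1 Geminate Reduction: [tottep] → [totep]
  2 Intervocalic Voicing: [totep] → [todep]
  result: [todep]
Order 2 then 1:
  2 Intervocalic Voicing: no change — [tottep]
  1 Geminate Reduction: [tottep] → [totep]
  result: [totep]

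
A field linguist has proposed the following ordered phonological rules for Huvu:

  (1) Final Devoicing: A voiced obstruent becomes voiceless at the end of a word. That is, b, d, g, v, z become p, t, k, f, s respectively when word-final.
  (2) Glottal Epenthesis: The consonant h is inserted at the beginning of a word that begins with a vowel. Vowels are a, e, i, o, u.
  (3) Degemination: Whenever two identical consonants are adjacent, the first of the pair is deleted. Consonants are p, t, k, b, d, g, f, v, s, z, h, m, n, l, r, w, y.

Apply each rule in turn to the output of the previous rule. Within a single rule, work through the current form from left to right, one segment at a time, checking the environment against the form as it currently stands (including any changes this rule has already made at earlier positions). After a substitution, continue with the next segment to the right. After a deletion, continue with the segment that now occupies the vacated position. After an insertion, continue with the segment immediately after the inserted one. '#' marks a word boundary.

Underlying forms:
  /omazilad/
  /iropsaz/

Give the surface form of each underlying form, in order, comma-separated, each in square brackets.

[homazilat], [hiropsas]

/omazilad/:
  (1) Final Devoicing: [omazilad] → [omazilat]
  (2) Glottal Epenthesis: [omazilat] → [homazilat]
  (3) Degemination: no change — [homazilat]
/iropsaz/:
  (1) Final Devoicing: [iropsaz] → [iropsas]
  (2) Glottal Epenthesis: [iropsas] → [hiropsas]
  (3) Degemination: no change — [hiropsas]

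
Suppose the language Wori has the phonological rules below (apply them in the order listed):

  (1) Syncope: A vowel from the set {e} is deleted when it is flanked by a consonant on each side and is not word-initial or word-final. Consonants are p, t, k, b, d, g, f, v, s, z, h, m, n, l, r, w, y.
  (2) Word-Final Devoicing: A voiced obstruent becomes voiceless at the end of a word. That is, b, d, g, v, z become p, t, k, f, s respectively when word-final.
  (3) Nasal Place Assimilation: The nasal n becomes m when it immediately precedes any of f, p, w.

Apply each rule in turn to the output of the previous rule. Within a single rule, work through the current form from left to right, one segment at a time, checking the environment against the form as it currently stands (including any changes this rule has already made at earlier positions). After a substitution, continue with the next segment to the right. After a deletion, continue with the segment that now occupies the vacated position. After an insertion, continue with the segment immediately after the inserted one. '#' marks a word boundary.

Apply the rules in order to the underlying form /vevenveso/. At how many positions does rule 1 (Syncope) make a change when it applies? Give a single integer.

(1) Syncope: [vevenveso] → [vvnvso]
(2) Word-Final Devoicing: no change — [vvnvso]
(3) Nasal Place Assimilation: no change — [vvnvso]
Rule 1 changed 3 position(s).

3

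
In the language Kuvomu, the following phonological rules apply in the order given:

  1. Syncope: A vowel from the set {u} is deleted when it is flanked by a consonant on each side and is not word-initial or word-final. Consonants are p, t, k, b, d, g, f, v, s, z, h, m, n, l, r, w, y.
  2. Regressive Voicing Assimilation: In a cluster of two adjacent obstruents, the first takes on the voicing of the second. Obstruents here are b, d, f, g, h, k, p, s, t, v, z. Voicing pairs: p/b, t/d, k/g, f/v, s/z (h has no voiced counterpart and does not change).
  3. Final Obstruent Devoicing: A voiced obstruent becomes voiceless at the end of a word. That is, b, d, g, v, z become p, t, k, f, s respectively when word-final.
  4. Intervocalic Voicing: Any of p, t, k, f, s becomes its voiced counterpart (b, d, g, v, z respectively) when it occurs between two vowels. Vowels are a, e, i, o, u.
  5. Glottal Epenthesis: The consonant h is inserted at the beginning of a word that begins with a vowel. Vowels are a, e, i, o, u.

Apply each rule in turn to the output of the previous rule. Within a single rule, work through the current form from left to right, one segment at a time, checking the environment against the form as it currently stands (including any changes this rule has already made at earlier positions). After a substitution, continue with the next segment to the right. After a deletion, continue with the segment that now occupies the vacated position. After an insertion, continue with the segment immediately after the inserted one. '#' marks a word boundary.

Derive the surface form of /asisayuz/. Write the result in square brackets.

1 Syncope: [asisayuz] → [asisayz]
2 Regressive Voicing Assimilation: no change — [asisayz]
3 Final Obstruent Devoicing: [asisayz] → [asisays]
4 Intervocalic Voicing: [asisays] → [azizays]
5 Glottal Epenthesis: [azizays] → [hazizays]

[hazizays]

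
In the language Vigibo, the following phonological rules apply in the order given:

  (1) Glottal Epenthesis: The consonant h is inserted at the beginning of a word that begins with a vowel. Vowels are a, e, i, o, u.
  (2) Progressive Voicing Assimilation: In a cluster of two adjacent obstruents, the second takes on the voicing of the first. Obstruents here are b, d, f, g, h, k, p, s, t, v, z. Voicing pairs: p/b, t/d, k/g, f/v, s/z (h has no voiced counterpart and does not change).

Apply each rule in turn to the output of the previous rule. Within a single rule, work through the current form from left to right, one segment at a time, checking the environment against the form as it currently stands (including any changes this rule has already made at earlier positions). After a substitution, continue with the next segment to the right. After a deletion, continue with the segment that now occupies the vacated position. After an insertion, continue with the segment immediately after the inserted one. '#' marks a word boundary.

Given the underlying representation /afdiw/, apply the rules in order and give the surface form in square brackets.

[haftiw]

(1) Glottal Epenthesis: [afdiw] → [hafdiw]
(2) Progressive Voicing Assimilation: [hafdiw] → [haftiw]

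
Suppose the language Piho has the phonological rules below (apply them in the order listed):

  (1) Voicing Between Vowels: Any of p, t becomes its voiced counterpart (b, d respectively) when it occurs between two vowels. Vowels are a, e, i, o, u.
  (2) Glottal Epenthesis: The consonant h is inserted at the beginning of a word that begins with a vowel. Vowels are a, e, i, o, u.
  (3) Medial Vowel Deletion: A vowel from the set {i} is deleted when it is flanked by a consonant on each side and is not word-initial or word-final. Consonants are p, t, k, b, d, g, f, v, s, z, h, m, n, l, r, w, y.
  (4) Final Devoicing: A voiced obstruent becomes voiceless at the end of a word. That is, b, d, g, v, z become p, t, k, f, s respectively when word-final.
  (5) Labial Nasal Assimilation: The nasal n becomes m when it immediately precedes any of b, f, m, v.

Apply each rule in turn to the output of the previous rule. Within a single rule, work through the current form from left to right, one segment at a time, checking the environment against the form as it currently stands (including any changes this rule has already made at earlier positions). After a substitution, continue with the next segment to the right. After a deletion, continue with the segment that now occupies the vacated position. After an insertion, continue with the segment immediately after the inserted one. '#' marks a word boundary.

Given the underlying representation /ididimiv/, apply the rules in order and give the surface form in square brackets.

(1) Voicing Between Vowels: no change — [ididimiv]
(2) Glottal Epenthesis: [ididimiv] → [hididimiv]
(3) Medial Vowel Deletion: [hididimiv] → [hddmv]
(4) Final Devoicing: [hddmv] → [hddmf]
(5) Labial Nasal Assimilation: no change — [hddmf]

[hddmf]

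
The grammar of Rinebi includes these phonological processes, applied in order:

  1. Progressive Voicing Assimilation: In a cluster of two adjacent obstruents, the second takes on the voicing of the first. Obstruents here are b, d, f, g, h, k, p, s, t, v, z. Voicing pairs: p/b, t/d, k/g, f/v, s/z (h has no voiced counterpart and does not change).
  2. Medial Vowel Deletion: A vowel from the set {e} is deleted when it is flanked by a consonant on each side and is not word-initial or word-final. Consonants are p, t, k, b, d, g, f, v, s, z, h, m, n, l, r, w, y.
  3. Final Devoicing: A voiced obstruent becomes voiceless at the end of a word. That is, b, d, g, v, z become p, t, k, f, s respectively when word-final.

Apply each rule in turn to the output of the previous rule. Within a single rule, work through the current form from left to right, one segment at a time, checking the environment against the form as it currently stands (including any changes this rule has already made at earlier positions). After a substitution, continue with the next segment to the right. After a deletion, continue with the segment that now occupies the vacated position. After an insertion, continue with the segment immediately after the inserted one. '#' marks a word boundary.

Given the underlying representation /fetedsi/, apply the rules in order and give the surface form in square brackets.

[ftdzi]

1 Progressive Voicing Assimilation: [fetedsi] → [fetedzi]
2 Medial Vowel Deletion: [fetedzi] → [ftdzi]
3 Final Devoicing: no change — [ftdzi]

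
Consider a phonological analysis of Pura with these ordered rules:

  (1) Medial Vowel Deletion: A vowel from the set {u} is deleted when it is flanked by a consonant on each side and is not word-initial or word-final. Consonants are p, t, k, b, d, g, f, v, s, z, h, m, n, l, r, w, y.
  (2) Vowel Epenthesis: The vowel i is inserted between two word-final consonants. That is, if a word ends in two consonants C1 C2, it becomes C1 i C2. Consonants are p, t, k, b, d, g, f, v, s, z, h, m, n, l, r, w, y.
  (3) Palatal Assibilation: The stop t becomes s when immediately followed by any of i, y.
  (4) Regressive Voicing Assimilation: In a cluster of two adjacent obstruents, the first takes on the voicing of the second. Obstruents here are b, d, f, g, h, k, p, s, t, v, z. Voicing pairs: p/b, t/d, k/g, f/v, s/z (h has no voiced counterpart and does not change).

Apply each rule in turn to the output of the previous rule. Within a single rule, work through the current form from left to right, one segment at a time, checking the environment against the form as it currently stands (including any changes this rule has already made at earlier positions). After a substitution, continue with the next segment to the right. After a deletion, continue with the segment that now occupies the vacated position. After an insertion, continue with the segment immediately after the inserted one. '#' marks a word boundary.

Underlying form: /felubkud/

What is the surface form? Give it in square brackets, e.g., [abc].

(1) Medial Vowel Deletion: [felubkud] → [felbkd]
(2) Vowel Epenthesis: [felbkd] → [felbkid]
(3) Palatal Assibilation: no change — [felbkid]
(4) Regressive Voicing Assimilation: [felbkid] → [felpkid]

[felpkid]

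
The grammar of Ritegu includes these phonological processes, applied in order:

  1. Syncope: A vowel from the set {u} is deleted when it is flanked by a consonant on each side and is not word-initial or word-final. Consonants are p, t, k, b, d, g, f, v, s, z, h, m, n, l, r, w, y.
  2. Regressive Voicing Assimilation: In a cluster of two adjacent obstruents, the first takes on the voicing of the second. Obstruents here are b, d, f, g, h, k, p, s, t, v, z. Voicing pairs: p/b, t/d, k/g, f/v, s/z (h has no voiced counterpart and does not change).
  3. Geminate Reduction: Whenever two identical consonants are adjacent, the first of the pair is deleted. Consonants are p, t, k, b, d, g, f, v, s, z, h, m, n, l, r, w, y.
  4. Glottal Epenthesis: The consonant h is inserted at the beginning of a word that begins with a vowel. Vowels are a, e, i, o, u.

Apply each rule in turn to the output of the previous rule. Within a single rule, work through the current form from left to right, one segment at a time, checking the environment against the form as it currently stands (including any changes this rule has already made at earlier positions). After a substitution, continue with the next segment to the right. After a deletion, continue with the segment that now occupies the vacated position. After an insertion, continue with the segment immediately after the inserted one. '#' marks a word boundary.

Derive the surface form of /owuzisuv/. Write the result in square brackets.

[howzizv]

1 Syncope: [owuzisuv] → [owzisv]
2 Regressive Voicing Assimilation: [owzisv] → [owzizv]
3 Geminate Reduction: no change — [owzizv]
4 Glottal Epenthesis: [owzizv] → [howzizv]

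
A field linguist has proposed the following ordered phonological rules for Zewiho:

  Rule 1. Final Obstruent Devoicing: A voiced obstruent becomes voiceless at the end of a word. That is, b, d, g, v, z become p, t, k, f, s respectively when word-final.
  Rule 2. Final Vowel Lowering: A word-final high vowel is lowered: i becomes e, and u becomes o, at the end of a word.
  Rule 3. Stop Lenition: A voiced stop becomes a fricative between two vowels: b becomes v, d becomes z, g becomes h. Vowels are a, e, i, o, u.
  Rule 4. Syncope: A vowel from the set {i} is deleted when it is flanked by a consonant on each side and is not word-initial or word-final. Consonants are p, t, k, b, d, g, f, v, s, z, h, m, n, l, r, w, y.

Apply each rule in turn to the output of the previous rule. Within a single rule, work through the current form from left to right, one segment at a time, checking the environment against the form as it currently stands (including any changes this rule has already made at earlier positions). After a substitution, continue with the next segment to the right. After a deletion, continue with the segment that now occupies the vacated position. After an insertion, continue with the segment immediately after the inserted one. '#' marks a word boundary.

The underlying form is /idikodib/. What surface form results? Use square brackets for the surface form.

[izkozp]

Rule 1 Final Obstruent Devoicing: [idikodib] → [idikodip]
Rule 2 Final Vowel Lowering: no change — [idikodip]
Rule 3 Stop Lenition: [idikodip] → [izikozip]
Rule 4 Syncope: [izikozip] → [izkozp]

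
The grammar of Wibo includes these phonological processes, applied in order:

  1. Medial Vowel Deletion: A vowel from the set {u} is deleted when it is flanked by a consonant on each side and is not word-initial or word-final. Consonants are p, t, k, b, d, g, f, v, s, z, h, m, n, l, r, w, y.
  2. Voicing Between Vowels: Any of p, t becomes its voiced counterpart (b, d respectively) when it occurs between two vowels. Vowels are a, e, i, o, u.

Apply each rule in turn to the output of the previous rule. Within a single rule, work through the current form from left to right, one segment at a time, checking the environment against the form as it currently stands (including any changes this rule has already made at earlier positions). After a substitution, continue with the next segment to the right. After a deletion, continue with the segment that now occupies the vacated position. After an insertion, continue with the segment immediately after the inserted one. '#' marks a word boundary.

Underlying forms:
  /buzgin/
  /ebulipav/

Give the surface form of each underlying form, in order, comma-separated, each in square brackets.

/buzgin/:
  1 Medial Vowel Deletion: [buzgin] → [bzgin]
  2 Voicing Between Vowels: no change — [bzgin]
/ebulipav/:
  1 Medial Vowel Deletion: [ebulipav] → [eblipav]
  2 Voicing Between Vowels: [eblipav] → [eblibav]

[bzgin], [eblibav]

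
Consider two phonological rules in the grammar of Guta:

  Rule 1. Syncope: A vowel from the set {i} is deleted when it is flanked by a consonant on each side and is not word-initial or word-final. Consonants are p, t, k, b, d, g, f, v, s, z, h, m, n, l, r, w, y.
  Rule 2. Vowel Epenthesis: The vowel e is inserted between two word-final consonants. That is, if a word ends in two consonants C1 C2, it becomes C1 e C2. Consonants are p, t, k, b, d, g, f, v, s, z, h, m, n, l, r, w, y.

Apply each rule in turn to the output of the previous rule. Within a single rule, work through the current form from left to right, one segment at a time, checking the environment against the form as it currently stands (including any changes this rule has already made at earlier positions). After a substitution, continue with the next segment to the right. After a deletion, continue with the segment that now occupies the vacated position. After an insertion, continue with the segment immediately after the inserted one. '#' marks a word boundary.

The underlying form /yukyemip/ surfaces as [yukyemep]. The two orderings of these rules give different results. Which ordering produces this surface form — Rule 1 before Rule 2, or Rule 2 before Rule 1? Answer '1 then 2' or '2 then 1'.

1 then 2

Order 1 then 2:
  1 Syncope: [yukyemip] → [yukyemp]
  2 Vowel Epenthesis: [yukyemp] → [yukyemep]
  result: [yukyemep]
Order 2 then 1:
  2 Vowel Epenthesis: no change — [yukyemip]
  1 Syncope: [yukyemip] → [yukyemp]
  result: [yukyemp]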